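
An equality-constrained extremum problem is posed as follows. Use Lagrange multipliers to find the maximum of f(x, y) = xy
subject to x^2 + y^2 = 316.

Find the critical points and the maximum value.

Lagrange conditions: y = 2*lambda*x and x = 2*lambda*y
If x = 0 then y = 0, violating the constraint, so x, y != 0.
Dividing: y/x = x/y => x^2 = y^2 => y = x or y = -x
Constraint: 2x^2 = 316 => x^2 = 158 => x = +/-sqrt(158)
Critical points: (sqrt(158), sqrt(158)), (-sqrt(158), -sqrt(158)), (sqrt(158), -sqrt(158)), (-sqrt(158), sqrt(158))
  y = x:  xy = x^2 = 158  at (sqrt(158), sqrt(158)) and (-sqrt(158), -sqrt(158))
  y = -x: xy = -x^2 = -158 at (sqrt(158), -sqrt(158)) and (-sqrt(158), sqrt(158))
Maximum xy = 158 at (sqrt(158), sqrt(158)) and (-sqrt(158), -sqrt(158))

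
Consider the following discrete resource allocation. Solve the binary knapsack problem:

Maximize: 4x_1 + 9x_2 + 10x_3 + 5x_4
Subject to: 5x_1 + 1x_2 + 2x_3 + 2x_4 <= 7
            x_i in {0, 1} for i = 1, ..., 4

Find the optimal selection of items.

Items: item 1 (v=4, w=5), item 2 (v=9, w=1), item 3 (v=10, w=2), item 4 (v=5, w=2)
Capacity: 7
Checking all 16 subsets (w = total weight, v = total value):
  {}: w = 0, v = 0
  {1}: w = 5, v = 4
  {2}: w = 1, v = 9
  {3}: w = 2, v = 10
  {4}: w = 2, v = 5
  {1, 2}: w = 6, v = 13
  {1, 3}: w = 7, v = 14
  {1, 4}: w = 7, v = 9
  {2, 3}: w = 3, v = 19
  {2, 4}: w = 3, v = 14
  {3, 4}: w = 4, v = 15
  {1, 2, 3}: w = 8 > 7, infeasible
  {1, 2, 4}: w = 8 > 7, infeasible
  {1, 3, 4}: w = 9 > 7, infeasible
  {2, 3, 4}: w = 5, v = 24
  {1, 2, 3, 4}: w = 10 > 7, infeasible
Best feasible subset: items [2, 3, 4]
Total weight: 5 <= 7, total value: 24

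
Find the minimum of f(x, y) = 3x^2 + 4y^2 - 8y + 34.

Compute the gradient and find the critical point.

f(x,y) = 3x^2 + 4y^2 - 8y + 34
df/dx = 6x + (0) = 0  =>  x = 0
df/dy = 8y + (-8) = 0  =>  y = 1
f(0, 1) = 3*(0)^2 + 4*(1)^2 + -8*(1) + 34 = 30
Hessian is diagonal with entries 6, 8 > 0, so this is a minimum.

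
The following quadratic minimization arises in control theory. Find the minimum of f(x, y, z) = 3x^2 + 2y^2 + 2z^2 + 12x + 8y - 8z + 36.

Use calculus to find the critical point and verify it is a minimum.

f(x,y,z) = 3x^2 + 2y^2 + 2z^2 + 12x + 8y - 8z + 36
df/dx = 6x + (12) = 0 => x = -2
df/dy = 4y + (8) = 0 => y = -2
df/dz = 4z + (-8) = 0 => z = 2
f(-2,-2,2) = 3*(-2)^2 + 2*(-2)^2 + 2*(2)^2 + 12*(-2) + 8*(-2) + -8*(2) + 36 = 8
Hessian is diagonal with entries 6, 4, 4 > 0, confirmed minimum.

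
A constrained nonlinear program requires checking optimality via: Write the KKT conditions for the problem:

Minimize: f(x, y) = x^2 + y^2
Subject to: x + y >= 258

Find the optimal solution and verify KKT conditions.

KKT conditions for min x^2 + y^2 s.t. x + y >= 258:
Stationarity: 2x = mu, 2y = mu
So x = y = mu/2.
Complementary slackness: mu*(x + y - 258) = 0
Primal feasibility: x + y >= 258; dual feasibility: mu >= 0
If mu = 0 then x = y = 0, but 0 + 0 < 258 is infeasible, so the constraint is active.
Constraint active: x + y = 2*(mu/2) = 258 => mu = 258
x = y = 129, f = 33282
Verify: stationarity 2*129 = 258 = mu; primal 129 + 129 = 258 >= 258; dual mu = 258 >= 0; complementary slackness 258*(258 - 258) = 0. All KKT conditions hold.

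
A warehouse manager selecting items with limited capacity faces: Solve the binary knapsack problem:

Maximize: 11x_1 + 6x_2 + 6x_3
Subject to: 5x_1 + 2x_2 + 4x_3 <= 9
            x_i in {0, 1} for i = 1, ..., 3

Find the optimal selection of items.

Items: item 1 (v=11, w=5), item 2 (v=6, w=2), item 3 (v=6, w=4)
Capacity: 9
Checking all 8 subsets (w = total weight, v = total value):
  {}: w = 0, v = 0
  {1}: w = 5, v = 11
  {2}: w = 2, v = 6
  {3}: w = 4, v = 6
  {1, 2}: w = 7, v = 17
  {1, 3}: w = 9, v = 17
  {2, 3}: w = 6, v = 12
  {1, 2, 3}: w = 11 > 9, infeasible
Best feasible subset: items [1, 2]
(The same value 17 is also attained by {1, 3}.)
Total weight: 7 <= 9, total value: 17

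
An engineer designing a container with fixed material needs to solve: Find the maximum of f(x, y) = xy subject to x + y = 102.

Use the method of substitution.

Substitute y = 102 - x into f(x,y) = xy:
g(x) = x(102 - x) = 102x - x^2
g'(x) = 102 - 2x = 0  =>  x = 51
y = 102 - 51 = 51
Maximum value = 51 * 51 = 2601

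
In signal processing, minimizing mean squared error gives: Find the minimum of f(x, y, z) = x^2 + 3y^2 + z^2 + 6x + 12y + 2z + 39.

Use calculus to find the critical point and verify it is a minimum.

f(x,y,z) = x^2 + 3y^2 + z^2 + 6x + 12y + 2z + 39
df/dx = 2x + (6) = 0 => x = -3
df/dy = 6y + (12) = 0 => y = -2
df/dz = 2z + (2) = 0 => z = -1
f(-3,-2,-1) = 1*(-3)^2 + 3*(-2)^2 + 1*(-1)^2 + 6*(-3) + 12*(-2) + 2*(-1) + 39 = 17
Hessian is diagonal with entries 2, 6, 2 > 0, confirmed minimum.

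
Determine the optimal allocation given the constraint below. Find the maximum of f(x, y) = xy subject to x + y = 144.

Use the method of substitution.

Substitute y = 144 - x into f(x,y) = xy:
g(x) = x(144 - x) = 144x - x^2
g'(x) = 144 - 2x = 0  =>  x = 72
y = 144 - 72 = 72
Maximum value = 72 * 72 = 5184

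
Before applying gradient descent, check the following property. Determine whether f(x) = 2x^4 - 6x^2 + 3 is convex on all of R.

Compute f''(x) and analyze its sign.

f(x) = 2x^4 - 6x^2 + 3
f'(x) = 8x^3 + -12x
f''(x) = 24x^2 + -12
f''(0) = -12 < 0, so not convex near x = 0
Therefore, f is not globally convex on R.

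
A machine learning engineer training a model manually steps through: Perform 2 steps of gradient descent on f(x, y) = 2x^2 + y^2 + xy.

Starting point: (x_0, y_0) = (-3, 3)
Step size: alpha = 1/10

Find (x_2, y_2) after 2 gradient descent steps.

f(x,y) = 2x^2 + y^2 + xy
grad_x = 4x + 1y, grad_y = 2y + 1x
Step 1: grad = (-9, 3), (-21/10, 27/10)
Step 2: grad = (-57/10, 33/10), (-153/100, 237/100)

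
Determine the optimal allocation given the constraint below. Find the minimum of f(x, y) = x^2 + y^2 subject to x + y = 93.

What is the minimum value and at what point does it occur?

Substitute y = 93 - x into f(x,y) = x^2 + y^2:
g(x) = x^2 + (93 - x)^2 = 2x^2 - 186x + 8649
g'(x) = 4x - 186 = 0  =>  x = 93/2
y = 93 - 93/2 = 93/2
Minimum value = (93/2)^2 + (93/2)^2 = 8649/2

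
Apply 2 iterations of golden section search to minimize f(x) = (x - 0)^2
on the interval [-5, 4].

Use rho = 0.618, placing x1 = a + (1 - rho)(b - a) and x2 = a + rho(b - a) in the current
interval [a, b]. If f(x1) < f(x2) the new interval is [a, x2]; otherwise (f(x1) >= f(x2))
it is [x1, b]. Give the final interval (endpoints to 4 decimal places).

Golden section search for min of f(x) = (x - 0)^2 on [-5, 4].
Each step: x1 = a + (1 - rho)(b - a), x2 = a + rho(b - a); if f(x1) < f(x2) keep [a, x2], otherwise keep [x1, b].
Step 1: [-5.0000, 4.0000], x1=-1.5620 (f=2.4398), x2=0.5620 (f=0.3158); f(x1) > f(x2) => keep [-1.5620, 4.0000]
Step 2: [-1.5620, 4.0000], x1=0.5627 (f=0.3166), x2=1.8753 (f=3.5168); f(x1) < f(x2) => keep [-1.5620, 1.8753]
Final interval: [-1.5620, 1.8753]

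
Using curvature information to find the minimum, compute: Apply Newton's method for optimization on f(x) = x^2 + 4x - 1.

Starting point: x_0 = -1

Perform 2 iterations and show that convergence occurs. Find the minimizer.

f(x) = x^2 + 4x - 1, f'(x) = 2x + (4), f''(x) = 2
Step 1: f'(-1) = 2, x_1 = -1 - 2/2 = -2
Step 2: f'(-2) = 0, x_2 = -2 (converged)
Newton's method converges in 1 step for quadratics.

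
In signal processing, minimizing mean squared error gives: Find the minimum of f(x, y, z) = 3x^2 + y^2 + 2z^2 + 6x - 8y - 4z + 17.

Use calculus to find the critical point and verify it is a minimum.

f(x,y,z) = 3x^2 + y^2 + 2z^2 + 6x - 8y - 4z + 17
df/dx = 6x + (6) = 0 => x = -1
df/dy = 2y + (-8) = 0 => y = 4
df/dz = 4z + (-4) = 0 => z = 1
f(-1,4,1) = 3*(-1)^2 + 1*(4)^2 + 2*(1)^2 + 6*(-1) + -8*(4) + -4*(1) + 17 = -4
Hessian is diagonal with entries 6, 2, 4 > 0, confirmed minimum.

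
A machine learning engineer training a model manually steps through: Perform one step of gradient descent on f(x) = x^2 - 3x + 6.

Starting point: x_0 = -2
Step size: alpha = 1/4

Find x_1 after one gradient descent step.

f(x) = x^2 - 3x + 6
f'(x) = 2x - 3
f'(-2) = 2*-2 + (-3) = -7
x_1 = x_0 - alpha * f'(x_0) = -2 - 1/4 * -7 = -1/4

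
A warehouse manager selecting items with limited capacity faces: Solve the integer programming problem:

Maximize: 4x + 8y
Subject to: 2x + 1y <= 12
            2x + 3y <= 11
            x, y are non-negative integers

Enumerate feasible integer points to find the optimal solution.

Constraint 1: 2x + 1y <= 12
Constraint 2: 2x + 3y <= 11
Feasible x range (need y >= 0): 0 <= x <= min(12/2, 11/2) => x in {0, ..., 5}.
Enumerate feasible integer points row by row (the coefficient of y is 8 > 0, so for each x the largest feasible y gives the best value):
  x = 0: y <= min((12 - 2*0)/1, (11 - 2*0)/3) => y in {0, ..., 3}; best 4*0 + 8*3 = 24
  x = 1: y <= min((12 - 2*1)/1, (11 - 2*1)/3) => y in {0, ..., 3}; best 4*1 + 8*3 = 28
  x = 2: y <= min((12 - 2*2)/1, (11 - 2*2)/3) => y in {0, ..., 2}; best 4*2 + 8*2 = 24
  x = 3: y <= min((12 - 2*3)/1, (11 - 2*3)/3) => y in {0, ..., 1}; best 4*3 + 8*1 = 20
  x = 4: y <= min((12 - 2*4)/1, (11 - 2*4)/3) => y in {0, ..., 1}; best 4*4 + 8*1 = 24
  x = 5: y <= min((12 - 2*5)/1, (11 - 2*5)/3) => y in {0}; best 4*5 + 8*0 = 20
The maximum 4x + 8y = 28 is achieved at x = 1, y = 3.
Check: 2*1 + 1*3 = 5 <= 12 and 2*1 + 3*3 = 11 <= 11.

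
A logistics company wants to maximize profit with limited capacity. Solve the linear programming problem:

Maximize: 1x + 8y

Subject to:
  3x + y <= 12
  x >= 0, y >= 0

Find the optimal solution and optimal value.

The feasible region has vertices at [(0, 0), (4, 0), (0, 12)].
Checking objective 1x + 8y at each vertex:
  (0, 0): 1*0 + 8*0 = 0
  (4, 0): 1*4 + 8*0 = 4
  (0, 12): 1*0 + 8*12 = 96
Maximum is 96 at (0, 12).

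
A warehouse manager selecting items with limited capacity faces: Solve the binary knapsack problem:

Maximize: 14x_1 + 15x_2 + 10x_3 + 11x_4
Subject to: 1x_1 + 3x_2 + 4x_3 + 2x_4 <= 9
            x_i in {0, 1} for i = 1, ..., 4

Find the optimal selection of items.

Items: item 1 (v=14, w=1), item 2 (v=15, w=3), item 3 (v=10, w=4), item 4 (v=11, w=2)
Capacity: 9
Checking all 16 subsets (w = total weight, v = total value):
  {}: w = 0, v = 0
  {1}: w = 1, v = 14
  {2}: w = 3, v = 15
  {3}: w = 4, v = 10
  {4}: w = 2, v = 11
  {1, 2}: w = 4, v = 29
  {1, 3}: w = 5, v = 24
  {1, 4}: w = 3, v = 25
  {2, 3}: w = 7, v = 25
  {2, 4}: w = 5, v = 26
  {3, 4}: w = 6, v = 21
  {1, 2, 3}: w = 8, v = 39
  {1, 2, 4}: w = 6, v = 40
  {1, 3, 4}: w = 7, v = 35
  {2, 3, 4}: w = 9, v = 36
  {1, 2, 3, 4}: w = 10 > 9, infeasible
Best feasible subset: items [1, 2, 4]
Total weight: 6 <= 9, total value: 40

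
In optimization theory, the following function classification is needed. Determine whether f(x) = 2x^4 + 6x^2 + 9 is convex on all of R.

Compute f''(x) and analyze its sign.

f(x) = 2x^4 + 6x^2 + 9
f'(x) = 8x^3 + 12x
f''(x) = 24x^2 + 12
f''(x) = 24x^2 + 12 >= 12 > 0 for all x
Therefore, f is convex on R.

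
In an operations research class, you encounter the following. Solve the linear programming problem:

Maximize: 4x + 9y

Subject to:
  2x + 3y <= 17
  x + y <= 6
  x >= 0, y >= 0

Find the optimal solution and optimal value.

Feasible vertices: (0, 0), (0, 17/3), (1, 5), (6, 0)
Objective 4x + 9y at each:
  (0, 0): 0
  (0, 17/3): 51
  (1, 5): 49
  (6, 0): 24
Maximum is 51 at (0, 17/3).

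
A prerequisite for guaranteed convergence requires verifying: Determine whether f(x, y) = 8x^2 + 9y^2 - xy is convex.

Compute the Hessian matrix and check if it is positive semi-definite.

f(x,y) = 8x^2 + 9y^2 - xy
Hessian H = [[16, -1], [-1, 18]]
trace(H) = 34, det(H) = 287
Eigenvalues: (34 +/- sqrt(8)) / 2 = 18.41, 15.59
Since both eigenvalues > 0, f is convex.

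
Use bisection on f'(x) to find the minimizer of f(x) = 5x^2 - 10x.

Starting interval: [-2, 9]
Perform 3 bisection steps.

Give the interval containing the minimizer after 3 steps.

Finding critical point of f(x) = 5x^2 - 10x using bisection on f'(x) = 10x + -10.
f'(x) = 0 when x = 1.
Starting interval: [-2, 9]
Step 1: mid = 7/2, f'(mid) = 25, new interval = [-2, 7/2]
Step 2: mid = 3/4, f'(mid) = -5/2, new interval = [3/4, 7/2]
Step 3: mid = 17/8, f'(mid) = 45/4, new interval = [3/4, 17/8]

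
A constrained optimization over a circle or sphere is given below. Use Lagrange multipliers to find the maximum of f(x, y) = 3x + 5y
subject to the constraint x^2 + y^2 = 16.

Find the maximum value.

Set up Lagrange conditions: grad f = lambda * grad g
  3 = 2*lambda*x
  5 = 2*lambda*y
From these: x/y = 3/5, so x = 3t, y = 5t for some t.
Substitute into constraint: (3t)^2 + (5t)^2 = 16
  t^2 * 34 = 16
  t = sqrt(16/34)
Maximum = 3*x + 5*y = (3^2 + 5^2)*t = 34 * sqrt(16/34) = sqrt(544)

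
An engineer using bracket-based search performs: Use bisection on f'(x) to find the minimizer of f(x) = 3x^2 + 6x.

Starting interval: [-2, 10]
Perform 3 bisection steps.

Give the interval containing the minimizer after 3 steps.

Finding critical point of f(x) = 3x^2 + 6x using bisection on f'(x) = 6x + 6.
f'(x) = 0 when x = -1.
Starting interval: [-2, 10]
Step 1: mid = 4, f'(mid) = 30, new interval = [-2, 4]
Step 2: mid = 1, f'(mid) = 12, new interval = [-2, 1]
Step 3: mid = -1/2, f'(mid) = 3, new interval = [-2, -1/2]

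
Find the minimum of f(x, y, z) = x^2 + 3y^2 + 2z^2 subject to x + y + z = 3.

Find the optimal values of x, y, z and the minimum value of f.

Using Lagrange multipliers on f = x^2 + 3y^2 + 2z^2 with constraint x + y + z = 3:
Conditions: 2*1*x = lambda, 2*3*y = lambda, 2*2*z = lambda
So x = lambda/2, y = lambda/6, z = lambda/4
Substituting into constraint: lambda * (11/12) = 3
lambda = 36/11
x = 18/11, y = 6/11, z = 9/11
Minimum value = 54/11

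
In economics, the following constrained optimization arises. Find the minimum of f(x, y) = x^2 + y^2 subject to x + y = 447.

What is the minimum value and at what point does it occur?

Substitute y = 447 - x into f(x,y) = x^2 + y^2:
g(x) = x^2 + (447 - x)^2 = 2x^2 - 894x + 199809
g'(x) = 4x - 894 = 0  =>  x = 447/2
y = 447 - 447/2 = 447/2
Minimum value = (447/2)^2 + (447/2)^2 = 199809/2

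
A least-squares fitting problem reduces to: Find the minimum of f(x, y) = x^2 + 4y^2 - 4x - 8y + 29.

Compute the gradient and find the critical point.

f(x,y) = x^2 + 4y^2 - 4x - 8y + 29
df/dx = 2x + (-4) = 0  =>  x = 2
df/dy = 8y + (-8) = 0  =>  y = 1
f(2, 1) = 1*(2)^2 + 4*(1)^2 + -4*(2) + -8*(1) + 29 = 21
Hessian is diagonal with entries 2, 8 > 0, so this is a minimum.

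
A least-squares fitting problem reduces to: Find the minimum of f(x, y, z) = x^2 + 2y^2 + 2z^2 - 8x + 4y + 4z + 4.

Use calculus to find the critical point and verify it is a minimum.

f(x,y,z) = x^2 + 2y^2 + 2z^2 - 8x + 4y + 4z + 4
df/dx = 2x + (-8) = 0 => x = 4
df/dy = 4y + (4) = 0 => y = -1
df/dz = 4z + (4) = 0 => z = -1
f(4,-1,-1) = 1*(4)^2 + 2*(-1)^2 + 2*(-1)^2 + -8*(4) + 4*(-1) + 4*(-1) + 4 = -16
Hessian is diagonal with entries 2, 4, 4 > 0, confirmed minimum.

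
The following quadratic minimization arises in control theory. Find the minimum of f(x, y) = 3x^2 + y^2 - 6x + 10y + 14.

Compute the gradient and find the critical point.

f(x,y) = 3x^2 + y^2 - 6x + 10y + 14
df/dx = 6x + (-6) = 0  =>  x = 1
df/dy = 2y + (10) = 0  =>  y = -5
f(1, -5) = 3*(1)^2 + 1*(-5)^2 + -6*(1) + 10*(-5) + 14 = -14
Hessian is diagonal with entries 6, 2 > 0, so this is a minimum.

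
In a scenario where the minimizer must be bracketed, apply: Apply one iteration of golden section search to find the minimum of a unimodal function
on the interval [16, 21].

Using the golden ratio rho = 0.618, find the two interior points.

Golden section search on [16, 21].
Golden ratio rho = 0.618 (approx).
Interior points:
  x_1 = 16 + (1-0.618)*5 = 17.9100
  x_2 = 16 + 0.618*5 = 19.0900
Compare f(x_1) and f(x_2) to determine which subinterval to keep.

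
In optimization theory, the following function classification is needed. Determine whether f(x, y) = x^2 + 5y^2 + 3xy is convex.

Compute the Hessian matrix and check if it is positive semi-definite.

f(x,y) = x^2 + 5y^2 + 3xy
Hessian H = [[2, 3], [3, 10]]
trace(H) = 12, det(H) = 11
Eigenvalues: (12 +/- sqrt(100)) / 2 = 11, 1
Since both eigenvalues > 0, f is convex.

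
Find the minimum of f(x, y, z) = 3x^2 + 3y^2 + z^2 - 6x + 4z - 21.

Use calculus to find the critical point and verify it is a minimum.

f(x,y,z) = 3x^2 + 3y^2 + z^2 - 6x + 4z - 21
df/dx = 6x + (-6) = 0 => x = 1
df/dy = 6y + (0) = 0 => y = 0
df/dz = 2z + (4) = 0 => z = -2
f(1,0,-2) = 3*(1)^2 + 3*(0)^2 + 1*(-2)^2 + -6*(1) + 4*(-2) + -21 = -28
Hessian is diagonal with entries 6, 6, 2 > 0, confirmed minimum.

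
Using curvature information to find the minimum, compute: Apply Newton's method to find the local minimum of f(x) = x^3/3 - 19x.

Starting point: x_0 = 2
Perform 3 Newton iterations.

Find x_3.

f(x) = x^3/3 - 19x
f'(x) = x^2 - 19, f''(x) = 2x
Newton update: x_{n+1} = x_n - (x_n^2 - 19)/(2*x_n)
Step 1: x_0 = 2, f'=-15, f''=4, x_1 = 23/4
Step 2: x_1 = 23/4, f'=225/16, f''=23/2, x_2 = 833/184
Step 3: x_2 = 833/184, f'=50625/33856, f''=833/92, x_3 = 1337153/306544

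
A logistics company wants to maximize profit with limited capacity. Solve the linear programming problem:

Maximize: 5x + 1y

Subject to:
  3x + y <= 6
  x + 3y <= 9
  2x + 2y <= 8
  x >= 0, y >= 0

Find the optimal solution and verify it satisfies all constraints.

Feasible vertices: (0, 0), (0, 3), (9/8, 21/8), (2, 0)
Objective 5x + 1y at each vertex:
  (0, 0): 0
  (0, 3): 3
  (9/8, 21/8): 33/4
  (2, 0): 10
Maximum is 10 at (2, 0).
Verify constraints at (x, y) = (2, 0):
  3*2 + 1*0 = 6 <= 6 (active)
  1*2 + 3*0 = 2 <= 9
  2*2 + 2*0 = 4 <= 8
  x = 2 >= 0, y = 0 >= 0. All constraints satisfied.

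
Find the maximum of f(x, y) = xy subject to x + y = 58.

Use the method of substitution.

Substitute y = 58 - x into f(x,y) = xy:
g(x) = x(58 - x) = 58x - x^2
g'(x) = 58 - 2x = 0  =>  x = 29
y = 58 - 29 = 29
Maximum value = 29 * 29 = 841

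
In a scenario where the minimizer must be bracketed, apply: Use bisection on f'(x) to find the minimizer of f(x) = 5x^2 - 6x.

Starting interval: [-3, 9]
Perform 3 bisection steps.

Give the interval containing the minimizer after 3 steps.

Finding critical point of f(x) = 5x^2 - 6x using bisection on f'(x) = 10x + -6.
f'(x) = 0 when x = 3/5.
Starting interval: [-3, 9]
Step 1: mid = 3, f'(mid) = 24, new interval = [-3, 3]
Step 2: mid = 0, f'(mid) = -6, new interval = [0, 3]
Step 3: mid = 3/2, f'(mid) = 9, new interval = [0, 3/2]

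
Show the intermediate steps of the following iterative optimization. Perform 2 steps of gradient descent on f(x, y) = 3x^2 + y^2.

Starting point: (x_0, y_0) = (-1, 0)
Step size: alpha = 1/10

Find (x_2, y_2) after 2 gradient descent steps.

f(x,y) = 3x^2 + y^2
grad_x = 6x + 0y, grad_y = 2y + 0x
Step 1: grad = (-6, 0), (-2/5, 0)
Step 2: grad = (-12/5, 0), (-4/25, 0)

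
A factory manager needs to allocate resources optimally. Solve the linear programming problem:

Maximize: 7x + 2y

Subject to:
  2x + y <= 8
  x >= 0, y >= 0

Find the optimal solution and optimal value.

The feasible region has vertices at [(0, 0), (4, 0), (0, 8)].
Checking objective 7x + 2y at each vertex:
  (0, 0): 7*0 + 2*0 = 0
  (4, 0): 7*4 + 2*0 = 28
  (0, 8): 7*0 + 2*8 = 16
Maximum is 28 at (4, 0).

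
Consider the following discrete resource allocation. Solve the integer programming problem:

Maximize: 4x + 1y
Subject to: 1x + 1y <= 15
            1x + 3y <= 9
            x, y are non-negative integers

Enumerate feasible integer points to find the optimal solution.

Constraint 1: 1x + 1y <= 15
Constraint 2: 1x + 3y <= 9
Feasible x range (need y >= 0): 0 <= x <= min(15/1, 9/1) => x in {0, ..., 9}.
Enumerate feasible integer points row by row (the coefficient of y is 1 > 0, so for each x the largest feasible y gives the best value):
  x = 0: y <= min((15 - 1*0)/1, (9 - 1*0)/3) => y in {0, ..., 3}; best 4*0 + 1*3 = 3
  x = 1: y <= min((15 - 1*1)/1, (9 - 1*1)/3) => y in {0, ..., 2}; best 4*1 + 1*2 = 6
  x = 2: y <= min((15 - 1*2)/1, (9 - 1*2)/3) => y in {0, ..., 2}; best 4*2 + 1*2 = 10
  x = 3: y <= min((15 - 1*3)/1, (9 - 1*3)/3) => y in {0, ..., 2}; best 4*3 + 1*2 = 14
  x = 4: y <= min((15 - 1*4)/1, (9 - 1*4)/3) => y in {0, ..., 1}; best 4*4 + 1*1 = 17
  x = 5: y <= min((15 - 1*5)/1, (9 - 1*5)/3) => y in {0, ..., 1}; best 4*5 + 1*1 = 21
  x = 6: y <= min((15 - 1*6)/1, (9 - 1*6)/3) => y in {0, ..., 1}; best 4*6 + 1*1 = 25
  x = 7: y <= min((15 - 1*7)/1, (9 - 1*7)/3) => y in {0}; best 4*7 + 1*0 = 28
  x = 8: y <= min((15 - 1*8)/1, (9 - 1*8)/3) => y in {0}; best 4*8 + 1*0 = 32
  x = 9: y <= min((15 - 1*9)/1, (9 - 1*9)/3) => y in {0}; best 4*9 + 1*0 = 36
The maximum 4x + 1y = 36 is achieved at x = 9, y = 0.
Check: 1*9 + 1*0 = 9 <= 15 and 1*9 + 3*0 = 9 <= 9.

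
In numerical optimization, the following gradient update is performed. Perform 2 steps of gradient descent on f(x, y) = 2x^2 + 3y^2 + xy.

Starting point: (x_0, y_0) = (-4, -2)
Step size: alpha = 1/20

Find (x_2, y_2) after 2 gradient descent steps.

f(x,y) = 2x^2 + 3y^2 + xy
grad_x = 4x + 1y, grad_y = 6y + 1x
Step 1: grad = (-18, -16), (-31/10, -6/5)
Step 2: grad = (-68/5, -103/10), (-121/50, -137/200)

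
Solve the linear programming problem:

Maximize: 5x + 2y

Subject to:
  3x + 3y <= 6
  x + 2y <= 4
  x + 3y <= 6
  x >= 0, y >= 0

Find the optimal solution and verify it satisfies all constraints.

Feasible vertices: (0, 0), (0, 2), (2, 0)
Objective 5x + 2y at each vertex:
  (0, 0): 0
  (0, 2): 4
  (2, 0): 10
Maximum is 10 at (2, 0).
Verify constraints at (x, y) = (2, 0):
  3*2 + 3*0 = 6 <= 6 (active)
  1*2 + 2*0 = 2 <= 4
  1*2 + 3*0 = 2 <= 6
  x = 2 >= 0, y = 0 >= 0. All constraints satisfied.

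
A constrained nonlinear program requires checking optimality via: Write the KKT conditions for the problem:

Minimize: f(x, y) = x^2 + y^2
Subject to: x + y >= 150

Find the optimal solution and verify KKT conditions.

KKT conditions for min x^2 + y^2 s.t. x + y >= 150:
Stationarity: 2x = mu, 2y = mu
So x = y = mu/2.
Complementary slackness: mu*(x + y - 150) = 0
Primal feasibility: x + y >= 150; dual feasibility: mu >= 0
If mu = 0 then x = y = 0, but 0 + 0 < 150 is infeasible, so the constraint is active.
Constraint active: x + y = 2*(mu/2) = 150 => mu = 150
x = y = 75, f = 11250
Verify: stationarity 2*75 = 150 = mu; primal 75 + 75 = 150 >= 150; dual mu = 150 >= 0; complementary slackness 150*(150 - 150) = 0. All KKT conditions hold.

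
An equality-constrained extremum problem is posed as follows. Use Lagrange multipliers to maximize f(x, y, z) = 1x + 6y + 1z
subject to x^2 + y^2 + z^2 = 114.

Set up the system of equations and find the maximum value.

Lagrange conditions: 1 = 2*lambda*x, 6 = 2*lambda*y, 1 = 2*lambda*z
So x:1 = y:6 = z:1, i.e. x = 1t, y = 6t, z = 1t
Constraint: t^2*(1^2 + 6^2 + 1^2) = 114
  t^2 * 38 = 114  =>  t = sqrt(3)
Maximum = 1*1t + 6*6t + 1*1t = 38*sqrt(3) = sqrt(4332)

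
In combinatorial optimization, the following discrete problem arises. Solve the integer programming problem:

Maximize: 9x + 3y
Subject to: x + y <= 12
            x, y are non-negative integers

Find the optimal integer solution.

Objective: 9x + 3y, constraint: x + y <= 12
Coefficient of x is 9 >= coefficient of y is 3, so allocate the entire budget to x.
Optimal: x = 12, y = 0, value = 108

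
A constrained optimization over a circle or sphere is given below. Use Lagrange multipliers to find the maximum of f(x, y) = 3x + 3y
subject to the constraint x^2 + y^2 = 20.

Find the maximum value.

Set up Lagrange conditions: grad f = lambda * grad g
  3 = 2*lambda*x
  3 = 2*lambda*y
From these: x/y = 3/3, so x = 3t, y = 3t for some t.
Substitute into constraint: (3t)^2 + (3t)^2 = 20
  t^2 * 18 = 20
  t = sqrt(20/18)
Maximum = 3*x + 3*y = (3^2 + 3^2)*t = 18 * sqrt(20/18) = sqrt(360)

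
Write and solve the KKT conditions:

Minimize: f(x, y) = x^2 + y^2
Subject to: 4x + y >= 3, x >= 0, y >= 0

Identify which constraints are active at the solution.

KKT conditions for min x^2 + y^2 s.t. 4x + 1y >= 3, x >= 0, y >= 0:
Stationarity: 2x = mu*4 + mu_x, 2y = mu*1 + mu_y, with mu, mu_x, mu_y >= 0
Complementary slackness: mu*(4x + y - 3) = 0, mu_x*x = 0, mu_y*y = 0
(0, 0) is infeasible (4*0 + 1*0 < 3), so if mu = 0 stationarity would force x = mu_x/2 >= 0, y = mu_y/2 >= 0 with mu_x*x = mu_y*y = 0, i.e. x = y = 0: contradiction. Hence mu > 0 and 4x + y = 3 is active.
Try x > 0, y > 0 (so mu_x = mu_y = 0): x = 4*mu/2, y = 1*mu/2
Substitute: 4*(4*mu/2) + 1*(1*mu/2) = 3
  mu*17/2 = 3 => mu = 6/17
x* = 12/17 > 0, y* = 3/17 > 0, consistent with mu_x = mu_y = 0.
f is convex and the constraints are linear, so this KKT point is the global minimum.
f* = 9/17
Active constraints: 4x + y >= 3 (holds with equality, mu = 6/17 > 0); x >= 0 and y >= 0 are inactive (mu_x = mu_y = 0).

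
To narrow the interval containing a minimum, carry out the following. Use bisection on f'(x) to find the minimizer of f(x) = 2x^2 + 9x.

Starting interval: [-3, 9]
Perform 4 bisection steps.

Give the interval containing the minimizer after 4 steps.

Finding critical point of f(x) = 2x^2 + 9x using bisection on f'(x) = 4x + 9.
f'(x) = 0 when x = -9/4.
Starting interval: [-3, 9]
Step 1: mid = 3, f'(mid) = 21, new interval = [-3, 3]
Step 2: mid = 0, f'(mid) = 9, new interval = [-3, 0]
Step 3: mid = -3/2, f'(mid) = 3, new interval = [-3, -3/2]
Step 4: mid = -9/4, f'(mid) = 0, new interval = [-9/4, -9/4]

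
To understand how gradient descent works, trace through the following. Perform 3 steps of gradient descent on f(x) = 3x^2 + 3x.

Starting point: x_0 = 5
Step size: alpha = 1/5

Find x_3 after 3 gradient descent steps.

f(x) = 3x^2 + 3x, f'(x) = 6x + (3)
Step 1: f'(5) = 33, x_1 = 5 - 1/5 * 33 = -8/5
Step 2: f'(-8/5) = -33/5, x_2 = -8/5 - 1/5 * -33/5 = -7/25
Step 3: f'(-7/25) = 33/25, x_3 = -7/25 - 1/5 * 33/25 = -68/125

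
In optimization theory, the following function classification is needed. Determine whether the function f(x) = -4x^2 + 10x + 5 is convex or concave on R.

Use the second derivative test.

f(x) = -4x^2 + 10x + 5
f'(x) = -8x + 10
f''(x) = -8
Since f''(x) = -8 < 0 for all x, f is concave on R.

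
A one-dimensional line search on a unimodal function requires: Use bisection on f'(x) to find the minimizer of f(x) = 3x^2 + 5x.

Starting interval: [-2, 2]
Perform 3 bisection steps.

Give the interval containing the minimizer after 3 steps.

Finding critical point of f(x) = 3x^2 + 5x using bisection on f'(x) = 6x + 5.
f'(x) = 0 when x = -5/6.
Starting interval: [-2, 2]
Step 1: mid = 0, f'(mid) = 5, new interval = [-2, 0]
Step 2: mid = -1, f'(mid) = -1, new interval = [-1, 0]
Step 3: mid = -1/2, f'(mid) = 2, new interval = [-1, -1/2]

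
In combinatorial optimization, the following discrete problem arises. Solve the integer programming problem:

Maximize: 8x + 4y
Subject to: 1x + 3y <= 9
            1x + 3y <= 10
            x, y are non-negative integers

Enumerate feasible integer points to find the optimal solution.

Constraint 1: 1x + 3y <= 9
Constraint 2: 1x + 3y <= 10
Feasible x range (need y >= 0): 0 <= x <= min(9/1, 10/1) => x in {0, ..., 9}.
Enumerate feasible integer points row by row (the coefficient of y is 4 > 0, so for each x the largest feasible y gives the best value):
  x = 0: y <= min((9 - 1*0)/3, (10 - 1*0)/3) => y in {0, ..., 3}; best 8*0 + 4*3 = 12
  x = 1: y <= min((9 - 1*1)/3, (10 - 1*1)/3) => y in {0, ..., 2}; best 8*1 + 4*2 = 16
  x = 2: y <= min((9 - 1*2)/3, (10 - 1*2)/3) => y in {0, ..., 2}; best 8*2 + 4*2 = 24
  x = 3: y <= min((9 - 1*3)/3, (10 - 1*3)/3) => y in {0, ..., 2}; best 8*3 + 4*2 = 32
  x = 4: y <= min((9 - 1*4)/3, (10 - 1*4)/3) => y in {0, ..., 1}; best 8*4 + 4*1 = 36
  x = 5: y <= min((9 - 1*5)/3, (10 - 1*5)/3) => y in {0, ..., 1}; best 8*5 + 4*1 = 44
  x = 6: y <= min((9 - 1*6)/3, (10 - 1*6)/3) => y in {0, ..., 1}; best 8*6 + 4*1 = 52
  x = 7: y <= min((9 - 1*7)/3, (10 - 1*7)/3) => y in {0}; best 8*7 + 4*0 = 56
  x = 8: y <= min((9 - 1*8)/3, (10 - 1*8)/3) => y in {0}; best 8*8 + 4*0 = 64
  x = 9: y <= min((9 - 1*9)/3, (10 - 1*9)/3) => y in {0}; best 8*9 + 4*0 = 72
The maximum 8x + 4y = 72 is achieved at x = 9, y = 0.
Check: 1*9 + 3*0 = 9 <= 9 and 1*9 + 3*0 = 9 <= 10.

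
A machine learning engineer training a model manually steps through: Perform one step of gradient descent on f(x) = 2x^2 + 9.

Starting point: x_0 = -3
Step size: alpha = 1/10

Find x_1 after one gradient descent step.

f(x) = 2x^2 + 9
f'(x) = 4x + 0
f'(-3) = 4*-3 + (0) = -12
x_1 = x_0 - alpha * f'(x_0) = -3 - 1/10 * -12 = -9/5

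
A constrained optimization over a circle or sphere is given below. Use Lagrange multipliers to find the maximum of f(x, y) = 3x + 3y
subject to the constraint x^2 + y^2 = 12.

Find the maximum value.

Set up Lagrange conditions: grad f = lambda * grad g
  3 = 2*lambda*x
  3 = 2*lambda*y
From these: x/y = 3/3, so x = 3t, y = 3t for some t.
Substitute into constraint: (3t)^2 + (3t)^2 = 12
  t^2 * 18 = 12
  t = sqrt(12/18)
Maximum = 3*x + 3*y = (3^2 + 3^2)*t = 18 * sqrt(12/18) = sqrt(216)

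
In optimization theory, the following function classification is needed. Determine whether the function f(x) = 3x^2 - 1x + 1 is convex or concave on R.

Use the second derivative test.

f(x) = 3x^2 - 1x + 1
f'(x) = 6x - 1
f''(x) = 6
Since f''(x) = 6 > 0 for all x, f is convex on R.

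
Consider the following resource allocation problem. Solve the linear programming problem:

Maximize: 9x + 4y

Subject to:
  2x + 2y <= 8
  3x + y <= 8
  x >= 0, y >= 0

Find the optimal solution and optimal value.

Feasible vertices: (0, 0), (0, 4), (2, 2), (8/3, 0)
Objective 9x + 4y at each:
  (0, 0): 0
  (0, 4): 16
  (2, 2): 26
  (8/3, 0): 24
Maximum is 26 at (2, 2).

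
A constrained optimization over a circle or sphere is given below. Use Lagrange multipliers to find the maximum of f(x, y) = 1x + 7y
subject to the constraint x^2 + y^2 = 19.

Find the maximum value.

Set up Lagrange conditions: grad f = lambda * grad g
  1 = 2*lambda*x
  7 = 2*lambda*y
From these: x/y = 1/7, so x = 1t, y = 7t for some t.
Substitute into constraint: (1t)^2 + (7t)^2 = 19
  t^2 * 50 = 19
  t = sqrt(19/50)
Maximum = 1*x + 7*y = (1^2 + 7^2)*t = 50 * sqrt(19/50) = sqrt(950)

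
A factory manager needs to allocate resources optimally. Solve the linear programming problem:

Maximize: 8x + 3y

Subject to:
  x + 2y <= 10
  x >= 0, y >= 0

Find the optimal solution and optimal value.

The feasible region has vertices at [(0, 0), (10, 0), (0, 5)].
Checking objective 8x + 3y at each vertex:
  (0, 0): 8*0 + 3*0 = 0
  (10, 0): 8*10 + 3*0 = 80
  (0, 5): 8*0 + 3*5 = 15
Maximum is 80 at (10, 0).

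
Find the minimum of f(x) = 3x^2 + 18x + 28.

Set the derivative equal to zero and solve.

f(x) = 3x^2 + 18x + 28
f'(x) = 6x + (18) = 0
x = -18/6 = -3
f(-3) = 1
Since f''(x) = 6 > 0, this is a minimum.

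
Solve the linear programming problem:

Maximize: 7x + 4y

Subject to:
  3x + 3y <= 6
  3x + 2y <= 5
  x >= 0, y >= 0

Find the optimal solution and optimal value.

Feasible vertices: (0, 0), (0, 2), (1, 1), (5/3, 0)
Objective 7x + 4y at each:
  (0, 0): 0
  (0, 2): 8
  (1, 1): 11
  (5/3, 0): 35/3
Maximum is 35/3 at (5/3, 0).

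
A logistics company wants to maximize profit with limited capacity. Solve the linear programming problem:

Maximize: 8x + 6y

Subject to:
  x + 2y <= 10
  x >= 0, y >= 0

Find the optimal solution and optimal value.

The feasible region has vertices at [(0, 0), (10, 0), (0, 5)].
Checking objective 8x + 6y at each vertex:
  (0, 0): 8*0 + 6*0 = 0
  (10, 0): 8*10 + 6*0 = 80
  (0, 5): 8*0 + 6*5 = 30
Maximum is 80 at (10, 0).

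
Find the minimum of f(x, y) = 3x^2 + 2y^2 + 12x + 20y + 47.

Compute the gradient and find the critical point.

f(x,y) = 3x^2 + 2y^2 + 12x + 20y + 47
df/dx = 6x + (12) = 0  =>  x = -2
df/dy = 4y + (20) = 0  =>  y = -5
f(-2, -5) = 3*(-2)^2 + 2*(-5)^2 + 12*(-2) + 20*(-5) + 47 = -15
Hessian is diagonal with entries 6, 4 > 0, so this is a minimum.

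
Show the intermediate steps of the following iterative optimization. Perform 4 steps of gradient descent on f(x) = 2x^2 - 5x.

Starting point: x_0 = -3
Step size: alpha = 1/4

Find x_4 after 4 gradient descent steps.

f(x) = 2x^2 - 5x, f'(x) = 4x + (-5)
Step 1: f'(-3) = -17, x_1 = -3 - 1/4 * -17 = 5/4
Step 2: f'(5/4) = 0, x_2 = 5/4 - 1/4 * 0 = 5/4
Step 3: f'(5/4) = 0, x_3 = 5/4 - 1/4 * 0 = 5/4
Step 4: f'(5/4) = 0, x_4 = 5/4 - 1/4 * 0 = 5/4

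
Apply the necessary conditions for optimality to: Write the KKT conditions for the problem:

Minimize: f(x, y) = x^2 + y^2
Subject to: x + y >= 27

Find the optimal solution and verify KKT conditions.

KKT conditions for min x^2 + y^2 s.t. x + y >= 27:
Stationarity: 2x = mu, 2y = mu
So x = y = mu/2.
Complementary slackness: mu*(x + y - 27) = 0
Primal feasibility: x + y >= 27; dual feasibility: mu >= 0
If mu = 0 then x = y = 0, but 0 + 0 < 27 is infeasible, so the constraint is active.
Constraint active: x + y = 2*(mu/2) = 27 => mu = 27
x = y = 27/2, f = 729/2
Verify: stationarity 2*(27/2) = 27 = mu; primal 27/2 + 27/2 = 27 >= 27; dual mu = 27 >= 0; complementary slackness 27*(27 - 27) = 0. All KKT conditions hold.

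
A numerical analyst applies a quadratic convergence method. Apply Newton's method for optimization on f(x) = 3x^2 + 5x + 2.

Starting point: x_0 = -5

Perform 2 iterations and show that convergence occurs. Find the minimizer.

f(x) = 3x^2 + 5x + 2, f'(x) = 6x + (5), f''(x) = 6
Step 1: f'(-5) = -25, x_1 = -5 - -25/6 = -5/6
Step 2: f'(-5/6) = 0, x_2 = -5/6 (converged)
Newton's method converges in 1 step for quadratics.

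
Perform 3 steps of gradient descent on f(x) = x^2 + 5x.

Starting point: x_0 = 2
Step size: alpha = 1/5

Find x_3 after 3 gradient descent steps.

f(x) = x^2 + 5x, f'(x) = 2x + (5)
Step 1: f'(2) = 9, x_1 = 2 - 1/5 * 9 = 1/5
Step 2: f'(1/5) = 27/5, x_2 = 1/5 - 1/5 * 27/5 = -22/25
Step 3: f'(-22/25) = 81/25, x_3 = -22/25 - 1/5 * 81/25 = -191/125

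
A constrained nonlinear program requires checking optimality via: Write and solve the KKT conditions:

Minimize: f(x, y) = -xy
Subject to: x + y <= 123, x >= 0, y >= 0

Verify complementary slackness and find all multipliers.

Problem: min -xy s.t. x + y <= 123 (multiplier lambda), x >= 0 (mu_x), y >= 0 (mu_y)
KKT stationarity: -y + lambda - mu_x = 0, -x + lambda - mu_y = 0, with lambda, mu_x, mu_y >= 0
Complementary slackness: lambda*(x + y - 123) = 0, mu_x*x = 0, mu_y*y = 0
If lambda = 0: y = -mu_x <= 0 and x = -mu_y <= 0 force x = y = 0 with f = 0; but x = y = 123/2 is feasible with f = -15129/4 < 0, so this is not the minimum. Hence lambda > 0 and x + y = 123.
Try x > 0, y > 0 (so mu_x = mu_y = 0): y = lambda, x = lambda => x = y = lambda
x + y = 123 => 2*lambda = 123 => lambda = 123/2
x* = y* = 123/2 > 0, consistent with mu_x = mu_y = 0.
(Any feasible point with x = 0 or y = 0 has f = 0 > -15129/4, so the minimum is not on those boundaries.)
min(-xy) = -15129/4 (i.e. max xy = 15129/4)
Multipliers: lambda = 123/2, mu_x = 0, mu_y = 0
Complementary slackness: lambda*(x + y - 123) = 123/2*(123/2 + 123/2 - 123) = 0, mu_x*x = 0*123/2 = 0, mu_y*y = 0*123/2 = 0. Satisfied.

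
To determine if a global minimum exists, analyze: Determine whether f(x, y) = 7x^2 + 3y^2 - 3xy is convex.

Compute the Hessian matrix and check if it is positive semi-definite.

f(x,y) = 7x^2 + 3y^2 - 3xy
Hessian H = [[14, -3], [-3, 6]]
trace(H) = 20, det(H) = 75
Eigenvalues: (20 +/- sqrt(100)) / 2 = 15, 5
Since both eigenvalues > 0, f is convex.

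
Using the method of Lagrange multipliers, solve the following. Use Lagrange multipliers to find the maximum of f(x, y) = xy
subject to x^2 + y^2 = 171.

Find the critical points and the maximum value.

Lagrange conditions: y = 2*lambda*x and x = 2*lambda*y
If x = 0 then y = 0, violating the constraint, so x, y != 0.
Dividing: y/x = x/y => x^2 = y^2 => y = x or y = -x
Constraint: 2x^2 = 171 => x^2 = 171/2 => x = +/-sqrt(171/2)
Critical points: (sqrt(171/2), sqrt(171/2)), (-sqrt(171/2), -sqrt(171/2)), (sqrt(171/2), -sqrt(171/2)), (-sqrt(171/2), sqrt(171/2))
  y = x:  xy = x^2 = 171/2  at (sqrt(171/2), sqrt(171/2)) and (-sqrt(171/2), -sqrt(171/2))
  y = -x: xy = -x^2 = -171/2 at (sqrt(171/2), -sqrt(171/2)) and (-sqrt(171/2), sqrt(171/2))
Maximum xy = 171/2 at (sqrt(171/2), sqrt(171/2)) and (-sqrt(171/2), -sqrt(171/2))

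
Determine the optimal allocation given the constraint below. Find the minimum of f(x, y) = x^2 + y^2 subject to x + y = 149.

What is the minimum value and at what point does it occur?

Substitute y = 149 - x into f(x,y) = x^2 + y^2:
g(x) = x^2 + (149 - x)^2 = 2x^2 - 298x + 22201
g'(x) = 4x - 298 = 0  =>  x = 149/2
y = 149 - 149/2 = 149/2
Minimum value = (149/2)^2 + (149/2)^2 = 22201/2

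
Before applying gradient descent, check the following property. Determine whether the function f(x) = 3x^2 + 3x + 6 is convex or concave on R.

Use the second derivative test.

f(x) = 3x^2 + 3x + 6
f'(x) = 6x + 3
f''(x) = 6
Since f''(x) = 6 > 0 for all x, f is convex on R.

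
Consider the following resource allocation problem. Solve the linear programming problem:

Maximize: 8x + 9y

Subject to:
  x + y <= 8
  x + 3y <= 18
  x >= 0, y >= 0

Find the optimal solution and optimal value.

Feasible vertices: (0, 0), (0, 6), (3, 5), (8, 0)
Objective 8x + 9y at each:
  (0, 0): 0
  (0, 6): 54
  (3, 5): 69
  (8, 0): 64
Maximum is 69 at (3, 5).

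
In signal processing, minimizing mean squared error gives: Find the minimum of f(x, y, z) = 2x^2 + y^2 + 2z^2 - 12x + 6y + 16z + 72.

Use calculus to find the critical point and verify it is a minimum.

f(x,y,z) = 2x^2 + y^2 + 2z^2 - 12x + 6y + 16z + 72
df/dx = 4x + (-12) = 0 => x = 3
df/dy = 2y + (6) = 0 => y = -3
df/dz = 4z + (16) = 0 => z = -4
f(3,-3,-4) = 2*(3)^2 + 1*(-3)^2 + 2*(-4)^2 + -12*(3) + 6*(-3) + 16*(-4) + 72 = 13
Hessian is diagonal with entries 4, 2, 4 > 0, confirmed minimum.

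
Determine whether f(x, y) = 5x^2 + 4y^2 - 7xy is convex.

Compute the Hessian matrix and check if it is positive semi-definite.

f(x,y) = 5x^2 + 4y^2 - 7xy
Hessian H = [[10, -7], [-7, 8]]
trace(H) = 18, det(H) = 31
Eigenvalues: (18 +/- sqrt(200)) / 2 = 16.07, 1.929
Since both eigenvalues > 0, f is convex.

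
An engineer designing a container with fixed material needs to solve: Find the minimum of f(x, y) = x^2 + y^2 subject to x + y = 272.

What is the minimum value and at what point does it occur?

Substitute y = 272 - x into f(x,y) = x^2 + y^2:
g(x) = x^2 + (272 - x)^2 = 2x^2 - 544x + 73984
g'(x) = 4x - 544 = 0  =>  x = 136
y = 272 - 136 = 136
Minimum value = 136^2 + 136^2 = 36992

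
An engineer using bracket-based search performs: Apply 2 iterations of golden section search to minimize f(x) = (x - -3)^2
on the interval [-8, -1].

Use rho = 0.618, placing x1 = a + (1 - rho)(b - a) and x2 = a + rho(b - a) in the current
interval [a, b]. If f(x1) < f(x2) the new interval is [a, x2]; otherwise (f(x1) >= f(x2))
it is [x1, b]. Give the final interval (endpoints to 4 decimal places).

Golden section search for min of f(x) = (x - -3)^2 on [-8, -1].
Each step: x1 = a + (1 - rho)(b - a), x2 = a + rho(b - a); if f(x1) < f(x2) keep [a, x2], otherwise keep [x1, b].
Step 1: [-8.0000, -1.0000], x1=-5.3260 (f=5.4103), x2=-3.6740 (f=0.4543); f(x1) > f(x2) => keep [-5.3260, -1.0000]
Step 2: [-5.3260, -1.0000], x1=-3.6735 (f=0.4536), x2=-2.6525 (f=0.1207); f(x1) > f(x2) => keep [-3.6735, -1.0000]
Final interval: [-3.6735, -1.0000]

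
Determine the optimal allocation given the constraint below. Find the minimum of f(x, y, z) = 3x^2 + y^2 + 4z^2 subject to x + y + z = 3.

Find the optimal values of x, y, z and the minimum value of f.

Using Lagrange multipliers on f = 3x^2 + y^2 + 4z^2 with constraint x + y + z = 3:
Conditions: 2*3*x = lambda, 2*1*y = lambda, 2*4*z = lambda
So x = lambda/6, y = lambda/2, z = lambda/8
Substituting into constraint: lambda * (19/24) = 3
lambda = 72/19
x = 12/19, y = 36/19, z = 9/19
Minimum value = 108/19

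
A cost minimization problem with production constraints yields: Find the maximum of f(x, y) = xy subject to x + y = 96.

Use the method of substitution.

Substitute y = 96 - x into f(x,y) = xy:
g(x) = x(96 - x) = 96x - x^2
g'(x) = 96 - 2x = 0  =>  x = 48
y = 96 - 48 = 48
Maximum value = 48 * 48 = 2304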